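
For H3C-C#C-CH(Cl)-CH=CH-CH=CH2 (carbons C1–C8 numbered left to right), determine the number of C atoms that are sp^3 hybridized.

C1: sp3 ✓
C2: sp
C3: sp
C4: sp3 ✓
C5: sp2
C6: sp2
C7: sp2
C8: sp2
C1, C4 → 2 sp3 carbons.

2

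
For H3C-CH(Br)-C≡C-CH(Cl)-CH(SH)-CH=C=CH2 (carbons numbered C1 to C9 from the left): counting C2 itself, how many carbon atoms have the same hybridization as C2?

4

C2 is sp3 (only σ bonds).
C1: sp3 ✓
C2: sp3 ✓
C3: sp
C4: sp
C5: sp3 ✓
C6: sp3 ✓
C7: sp2
C8: sp
C9: sp2
4 carbons are sp3.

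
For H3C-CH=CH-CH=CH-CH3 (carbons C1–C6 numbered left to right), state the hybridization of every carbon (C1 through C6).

C1: 4 σ bonds — 4 electron domains, sp3.
C2 has 3 σ bonds, plus one π bond: steric number 3 → sp2.
C3 — 3 σ bonds, plus one π bond. Steric number 3, so sp2.
C4 — 3 σ bonds, plus one π bond. Steric number 3, so sp2.
C5 — 3 σ bonds, plus one π bond. Steric number 3, so sp2.
C6: 4 σ bonds — 4 electron domains, sp3.

C1 sp3, C2 sp2, C3 sp2, C4 sp2, C5 sp2, C6 sp3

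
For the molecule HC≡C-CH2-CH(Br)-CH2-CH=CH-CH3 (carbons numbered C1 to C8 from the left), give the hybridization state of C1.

sp

C1: 2 σ bonds, plus two π bonds; 2 regions of electron density → sp.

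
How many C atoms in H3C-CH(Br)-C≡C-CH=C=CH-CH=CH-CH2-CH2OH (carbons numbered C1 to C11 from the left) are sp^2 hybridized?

C1: sp3
C2: sp3
C3: sp
C4: sp
C5: sp2 ✓
C6: sp
C7: sp2 ✓
C8: sp2 ✓
C9: sp2 ✓
C10: sp3
C11: sp3
C5, C7, C8, C9 → 4 sp2 carbons.

4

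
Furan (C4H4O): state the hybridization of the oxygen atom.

sp^2

One O lone pair is in the aromatic π system (p orbital), the other is in an sp2 hybrid in the ring plane; O has two σ bonds + one in-plane lone pair → sp2.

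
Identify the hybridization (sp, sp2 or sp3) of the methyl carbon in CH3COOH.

The methyl carbon: 4 σ bonds — 4 electron domains, sp3.

sp^3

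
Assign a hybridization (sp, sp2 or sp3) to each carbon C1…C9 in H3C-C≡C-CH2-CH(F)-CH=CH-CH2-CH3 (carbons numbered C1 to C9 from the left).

C1: 4 σ bonds; 4 regions of electron density → sp3.
C2 is sp: 2 σ bonds, plus two π bonds, 2 electron-density regions.
C3 (2 σ bonds, plus two π bonds) has steric number 2: sp.
C4 is sp3: 4 σ bonds, 4 electron-density regions.
C5 has 4 σ bonds: steric number 4 → sp3.
C6: 3 σ bonds, plus one π bond; 3 regions of electron density → sp2.
C7 has 3 σ bonds, plus one π bond: steric number 3 → sp2.
C8 carries 4 σ bonds, giving a steric number of 4, so it is sp3.
C9 — 4 σ bonds. Steric number 4, so sp3.

C1 sp3, C2 sp, C3 sp, C4 sp3, C5 sp3, C6 sp2, C7 sp2, C8 sp3, C9 sp3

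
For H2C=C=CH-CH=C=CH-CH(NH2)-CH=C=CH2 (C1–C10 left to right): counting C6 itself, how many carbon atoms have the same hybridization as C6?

6

C6 is sp2 (one π bond).
C1: sp2 ✓
C2: sp
C3: sp2 ✓
C4: sp2 ✓
C5: sp
C6: sp2 ✓
C7: sp3
C8: sp2 ✓
C9: sp
C10: sp2 ✓
6 carbons are sp2.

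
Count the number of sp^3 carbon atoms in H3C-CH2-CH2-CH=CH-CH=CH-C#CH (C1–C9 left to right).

3

C1: sp3 ✓
C2: sp3 ✓
C3: sp3 ✓
C4: sp2
C5: sp2
C6: sp2
C7: sp2
C8: sp
C9: sp
C1, C2, C3 → 3 sp3 carbons.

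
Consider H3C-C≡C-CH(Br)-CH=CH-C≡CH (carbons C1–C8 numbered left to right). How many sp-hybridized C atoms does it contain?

C1: sp3
C2: sp ✓
C3: sp ✓
C4: sp3
C5: sp2
C6: sp2
C7: sp ✓
C8: sp ✓
C2, C3, C7, C8 → 4 sp carbons.

4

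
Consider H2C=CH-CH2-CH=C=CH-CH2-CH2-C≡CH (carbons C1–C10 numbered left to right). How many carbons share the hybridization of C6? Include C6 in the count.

4

C6 is sp2 (one π bond).
C1: sp2 ✓
C2: sp2 ✓
C3: sp3
C4: sp2 ✓
C5: sp
C6: sp2 ✓
C7: sp3
C8: sp3
C9: sp
C10: sp
4 carbons are sp2.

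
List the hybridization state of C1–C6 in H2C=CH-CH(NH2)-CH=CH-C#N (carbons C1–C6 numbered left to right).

C1 sp2, C2 sp2, C3 sp3, C4 sp2, C5 sp2, C6 sp

C1 is sp2: 3 σ bonds, plus one π bond, 3 electron-density regions.
C2 — 3 σ bonds, plus one π bond. Steric number 3, so sp2.
C3 (4 σ bonds) has steric number 4: sp3.
C4 carries 3 σ bonds, plus one π bond, giving a steric number of 3, so it is sp2.
C5 is sp2: 3 σ bonds, plus one π bond, 3 electron-density regions.
C6: 2 σ bonds, plus two π bonds — 2 electron domains, sp.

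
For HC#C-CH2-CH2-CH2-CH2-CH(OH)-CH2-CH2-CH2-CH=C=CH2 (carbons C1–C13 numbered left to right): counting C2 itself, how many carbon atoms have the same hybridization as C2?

3

C2 is sp (two π bonds).
C1: sp ✓
C2: sp ✓
C3: sp3
C4: sp3
C5: sp3
C6: sp3
C7: sp3
C8: sp3
C9: sp3
C10: sp3
C11: sp2
C12: sp ✓
C13: sp2
3 carbons are sp.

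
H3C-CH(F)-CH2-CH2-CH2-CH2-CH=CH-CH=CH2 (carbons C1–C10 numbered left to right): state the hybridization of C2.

sp³

C2 is sp3: 4 σ bonds, 4 electron-density regions.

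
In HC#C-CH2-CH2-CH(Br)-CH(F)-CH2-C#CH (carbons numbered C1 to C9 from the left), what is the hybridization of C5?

sp3

C5 (4 σ bonds) has steric number 4: sp3.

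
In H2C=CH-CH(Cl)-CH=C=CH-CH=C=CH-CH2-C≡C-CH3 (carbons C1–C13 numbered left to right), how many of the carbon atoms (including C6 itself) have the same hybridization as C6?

6

C6 is sp2 (one π bond).
C1: sp2 ✓
C2: sp2 ✓
C3: sp3
C4: sp2 ✓
C5: sp
C6: sp2 ✓
C7: sp2 ✓
C8: sp
C9: sp2 ✓
C10: sp3
C11: sp
C12: sp
C13: sp3
6 carbons are sp2.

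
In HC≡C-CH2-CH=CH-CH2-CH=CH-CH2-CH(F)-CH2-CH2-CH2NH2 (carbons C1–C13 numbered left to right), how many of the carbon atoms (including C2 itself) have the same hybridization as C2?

C2 is sp (two π bonds).
C1: sp ✓
C2: sp ✓
C3: sp3
C4: sp2
C5: sp2
C6: sp3
C7: sp2
C8: sp2
C9: sp3
C10: sp3
C11: sp3
C12: sp3
C13: sp3
2 carbons are sp.

2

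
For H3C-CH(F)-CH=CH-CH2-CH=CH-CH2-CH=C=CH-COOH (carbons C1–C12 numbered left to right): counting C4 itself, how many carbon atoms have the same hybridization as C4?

C4 is sp2 (one π bond).
C1: sp3
C2: sp3
C3: sp2 ✓
C4: sp2 ✓
C5: sp3
C6: sp2 ✓
C7: sp2 ✓
C8: sp3
C9: sp2 ✓
C10: sp
C11: sp2 ✓
C12: sp2 ✓
7 carbons are sp2.

7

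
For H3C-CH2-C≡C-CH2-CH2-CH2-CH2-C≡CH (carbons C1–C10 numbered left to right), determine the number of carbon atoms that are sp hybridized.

4

C1: sp3
C2: sp3
C3: sp ✓
C4: sp ✓
C5: sp3
C6: sp3
C7: sp3
C8: sp3
C9: sp ✓
C10: sp ✓
C3, C4, C9, C10 → 4 sp carbons.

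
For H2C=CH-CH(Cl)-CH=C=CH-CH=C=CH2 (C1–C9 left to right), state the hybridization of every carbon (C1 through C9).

C1 sp2, C2 sp2, C3 sp3, C4 sp2, C5 sp, C6 sp2, C7 sp2, C8 sp, C9 sp2

C1 has 3 σ bonds, plus one π bond: steric number 3 → sp2.
C2 (3 σ bonds, plus one π bond) has steric number 3: sp2.
C3 carries 4 σ bonds, giving a steric number of 4, so it is sp3.
C4 has 3 σ bonds, plus one π bond: steric number 3 → sp2.
C5 is sp: 2 σ bonds, plus two π bonds, 2 electron-density regions.
C6 carries 3 σ bonds, plus one π bond, giving a steric number of 3, so it is sp2.
C7 has 3 σ bonds, plus one π bond: steric number 3 → sp2.
C8: 2 σ bonds, plus two π bonds — 2 electron domains, sp.
C9 (3 σ bonds, plus one π bond) has steric number 3: sp2.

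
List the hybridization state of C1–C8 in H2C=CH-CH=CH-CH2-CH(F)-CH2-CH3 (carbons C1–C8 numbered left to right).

C1 sp2, C2 sp2, C3 sp2, C4 sp2, C5 sp3, C6 sp3, C7 sp3, C8 sp3

C1 — 3 σ bonds, plus one π bond. Steric number 3, so sp2.
C2 has 3 σ bonds, plus one π bond: steric number 3 → sp2.
C3 is sp2: 3 σ bonds, plus one π bond, 3 electron-density regions.
C4: 3 σ bonds, plus one π bond; 3 regions of electron density → sp2.
C5 has 4 σ bonds: steric number 4 → sp3.
C6 is sp3: 4 σ bonds, 4 electron-density regions.
C7 (4 σ bonds) has steric number 4: sp3.
C8: 4 σ bonds — 4 electron domains, sp3.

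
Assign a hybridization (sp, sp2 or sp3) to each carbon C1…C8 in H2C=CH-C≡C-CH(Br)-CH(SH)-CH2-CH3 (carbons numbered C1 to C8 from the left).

C1 sp2, C2 sp2, C3 sp, C4 sp, C5 sp3, C6 sp3, C7 sp3, C8 sp3

C1 has 3 σ bonds, plus one π bond: steric number 3 → sp2.
C2 — 3 σ bonds, plus one π bond. Steric number 3, so sp2.
C3 (2 σ bonds, plus two π bonds) has steric number 2: sp.
C4: 2 σ bonds, plus two π bonds — 2 electron domains, sp.
C5 carries 4 σ bonds, giving a steric number of 4, so it is sp3.
C6 carries 4 σ bonds, giving a steric number of 4, so it is sp3.
C7 — 4 σ bonds. Steric number 4, so sp3.
C8: 4 σ bonds; 4 regions of electron density → sp3.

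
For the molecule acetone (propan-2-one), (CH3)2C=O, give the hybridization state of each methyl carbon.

sp^3

Each methyl carbon: 4 σ bonds — 4 electron domains, sp3.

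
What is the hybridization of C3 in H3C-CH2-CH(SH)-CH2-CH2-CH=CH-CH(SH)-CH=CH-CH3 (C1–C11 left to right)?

sp^3

C3: 4 σ bonds — 4 electron domains, sp3.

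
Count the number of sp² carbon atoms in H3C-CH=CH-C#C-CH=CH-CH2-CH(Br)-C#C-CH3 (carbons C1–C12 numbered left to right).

C1: sp3
C2: sp2 ✓
C3: sp2 ✓
C4: sp
C5: sp
C6: sp2 ✓
C7: sp2 ✓
C8: sp3
C9: sp3
C10: sp
C11: sp
C12: sp3
C2, C3, C6, C7 → 4 sp2 carbons.

4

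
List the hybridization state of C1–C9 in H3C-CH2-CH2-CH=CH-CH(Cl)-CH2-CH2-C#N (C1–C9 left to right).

C1 (4 σ bonds) has steric number 4: sp3.
C2: 4 σ bonds; 4 regions of electron density → sp3.
C3: 4 σ bonds — 4 electron domains, sp3.
C4: 3 σ bonds, plus one π bond — 3 electron domains, sp2.
C5 — 3 σ bonds, plus one π bond. Steric number 3, so sp2.
C6 — 4 σ bonds. Steric number 4, so sp3.
C7: 4 σ bonds; 4 regions of electron density → sp3.
C8: 4 σ bonds; 4 regions of electron density → sp3.
C9: 2 σ bonds, plus two π bonds — 2 electron domains, sp.

C1 sp3, C2 sp3, C3 sp3, C4 sp2, C5 sp2, C6 sp3, C7 sp3, C8 sp3, C9 sp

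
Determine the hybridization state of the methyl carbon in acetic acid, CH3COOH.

sp3

The methyl carbon (4 σ bonds) has steric number 4: sp3.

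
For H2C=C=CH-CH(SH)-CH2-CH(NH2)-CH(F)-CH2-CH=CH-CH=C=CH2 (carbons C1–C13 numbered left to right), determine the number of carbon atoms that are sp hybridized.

C1: sp2
C2: sp ✓
C3: sp2
C4: sp3
C5: sp3
C6: sp3
C7: sp3
C8: sp3
C9: sp2
C10: sp2
C11: sp2
C12: sp ✓
C13: sp2
C2, C12 → 2 sp carbons.

2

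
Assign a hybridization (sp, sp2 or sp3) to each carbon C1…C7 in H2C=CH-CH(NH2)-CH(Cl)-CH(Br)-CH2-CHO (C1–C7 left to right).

C1 is sp2: 3 σ bonds, plus one π bond, 3 electron-density regions.
C2: 3 σ bonds, plus one π bond; 3 regions of electron density → sp2.
C3 carries 4 σ bonds, giving a steric number of 4, so it is sp3.
C4: 4 σ bonds; 4 regions of electron density → sp3.
C5 carries 4 σ bonds, giving a steric number of 4, so it is sp3.
C6: 4 σ bonds; 4 regions of electron density → sp3.
C7 — 3 σ bonds, plus one π bond. Steric number 3, so sp2.

C1 sp2, C2 sp2, C3 sp3, C4 sp3, C5 sp3, C6 sp3, C7 sp2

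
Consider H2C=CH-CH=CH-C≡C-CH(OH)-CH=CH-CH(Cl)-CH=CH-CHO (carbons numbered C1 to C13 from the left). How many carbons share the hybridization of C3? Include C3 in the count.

C3 is sp2 (one π bond).
C1: sp2 ✓
C2: sp2 ✓
C3: sp2 ✓
C4: sp2 ✓
C5: sp
C6: sp
C7: sp3
C8: sp2 ✓
C9: sp2 ✓
C10: sp3
C11: sp2 ✓
C12: sp2 ✓
C13: sp2 ✓
9 carbons are sp2.

9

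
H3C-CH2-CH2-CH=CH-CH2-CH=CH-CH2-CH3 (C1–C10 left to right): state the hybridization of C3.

C3 is sp3: 4 σ bonds, 4 electron-density regions.

sp3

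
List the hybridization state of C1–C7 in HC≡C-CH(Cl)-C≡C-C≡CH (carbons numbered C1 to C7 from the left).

C1 is sp: 2 σ bonds, plus two π bonds, 2 electron-density regions.
C2 carries 2 σ bonds, plus two π bonds, giving a steric number of 2, so it is sp.
C3 carries 4 σ bonds, giving a steric number of 4, so it is sp3.
C4 is sp: 2 σ bonds, plus two π bonds, 2 electron-density regions.
C5: 2 σ bonds, plus two π bonds — 2 electron domains, sp.
C6: 2 σ bonds, plus two π bonds — 2 electron domains, sp.
C7: 2 σ bonds, plus two π bonds — 2 electron domains, sp.

C1 sp, C2 sp, C3 sp3, C4 sp, C5 sp, C6 sp, C7 sp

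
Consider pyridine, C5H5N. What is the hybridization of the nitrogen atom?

N has two σ bonds and one lone pair in the ring plane (steric number 3 → sp2); its p orbital contributes one electron to the aromatic π system via the C=N double bond.

sp2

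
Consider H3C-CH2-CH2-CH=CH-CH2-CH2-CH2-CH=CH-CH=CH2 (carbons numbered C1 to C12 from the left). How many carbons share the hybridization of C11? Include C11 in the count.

C11 is sp2 (one π bond).
C1: sp3
C2: sp3
C3: sp3
C4: sp2 ✓
C5: sp2 ✓
C6: sp3
C7: sp3
C8: sp3
C9: sp2 ✓
C10: sp2 ✓
C11: sp2 ✓
C12: sp2 ✓
6 carbons are sp2.

6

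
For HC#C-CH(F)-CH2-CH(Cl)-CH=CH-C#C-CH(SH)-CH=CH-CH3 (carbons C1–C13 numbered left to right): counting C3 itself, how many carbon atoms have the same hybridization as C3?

5

C3 is sp3 (only σ bonds).
C1: sp
C2: sp
C3: sp3 ✓
C4: sp3 ✓
C5: sp3 ✓
C6: sp2
C7: sp2
C8: sp
C9: sp
C10: sp3 ✓
C11: sp2
C12: sp2
C13: sp3 ✓
5 carbons are sp3.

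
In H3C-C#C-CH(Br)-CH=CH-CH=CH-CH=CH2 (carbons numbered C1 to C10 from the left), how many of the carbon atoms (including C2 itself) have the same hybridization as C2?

C2 is sp (two π bonds).
C1: sp3
C2: sp ✓
C3: sp ✓
C4: sp3
C5: sp2
C6: sp2
C7: sp2
C8: sp2
C9: sp2
C10: sp2
2 carbons are sp.

2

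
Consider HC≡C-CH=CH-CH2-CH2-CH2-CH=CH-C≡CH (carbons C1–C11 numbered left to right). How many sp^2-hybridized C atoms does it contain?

4

C1: sp
C2: sp
C3: sp2 ✓
C4: sp2 ✓
C5: sp3
C6: sp3
C7: sp3
C8: sp2 ✓
C9: sp2 ✓
C10: sp
C11: sp
C3, C4, C8, C9 → 4 sp2 carbons.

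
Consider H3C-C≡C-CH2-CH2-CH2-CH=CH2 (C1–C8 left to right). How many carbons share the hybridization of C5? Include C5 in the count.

4

C5 is sp3 (only σ bonds).
C1: sp3 ✓
C2: sp
C3: sp
C4: sp3 ✓
C5: sp3 ✓
C6: sp3 ✓
C7: sp2
C8: sp2
4 carbons are sp3.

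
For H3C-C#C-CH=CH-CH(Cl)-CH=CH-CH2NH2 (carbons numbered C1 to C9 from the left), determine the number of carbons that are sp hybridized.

C1: sp3
C2: sp ✓
C3: sp ✓
C4: sp2
C5: sp2
C6: sp3
C7: sp2
C8: sp2
C9: sp3
C2, C3 → 2 sp carbons.

2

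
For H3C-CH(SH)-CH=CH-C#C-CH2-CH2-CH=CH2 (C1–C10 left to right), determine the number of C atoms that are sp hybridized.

2

C1: sp3
C2: sp3
C3: sp2
C4: sp2
C5: sp ✓
C6: sp ✓
C7: sp3
C8: sp3
C9: sp2
C10: sp2
C5, C6 → 2 sp carbons.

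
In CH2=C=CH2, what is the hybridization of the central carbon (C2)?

Two σ bonds and two π bonds (one to each neighbour) → sp.

sp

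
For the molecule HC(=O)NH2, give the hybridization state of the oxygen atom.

sp2

The oxygen atom (1 σ bond and 2 lone pairs, plus one π bond) has steric number 3: sp2.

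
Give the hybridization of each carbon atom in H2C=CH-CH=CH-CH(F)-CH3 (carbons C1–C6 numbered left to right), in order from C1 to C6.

C1 sp2, C2 sp2, C3 sp2, C4 sp2, C5 sp3, C6 sp3

C1 — 3 σ bonds, plus one π bond. Steric number 3, so sp2.
C2: 3 σ bonds, plus one π bond; 3 regions of electron density → sp2.
C3 has 3 σ bonds, plus one π bond: steric number 3 → sp2.
C4 is sp2: 3 σ bonds, plus one π bond, 3 electron-density regions.
C5 (4 σ bonds) has steric number 4: sp3.
C6 — 4 σ bonds. Steric number 4, so sp3.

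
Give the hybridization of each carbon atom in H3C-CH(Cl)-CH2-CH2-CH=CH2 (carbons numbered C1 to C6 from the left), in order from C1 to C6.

C1 sp3, C2 sp3, C3 sp3, C4 sp3, C5 sp2, C6 sp2

C1 carries 4 σ bonds, giving a steric number of 4, so it is sp3.
C2 — 4 σ bonds. Steric number 4, so sp3.
C3 (4 σ bonds) has steric number 4: sp3.
C4 carries 4 σ bonds, giving a steric number of 4, so it is sp3.
C5 carries 3 σ bonds, plus one π bond, giving a steric number of 3, so it is sp2.
C6 carries 3 σ bonds, plus one π bond, giving a steric number of 3, so it is sp2.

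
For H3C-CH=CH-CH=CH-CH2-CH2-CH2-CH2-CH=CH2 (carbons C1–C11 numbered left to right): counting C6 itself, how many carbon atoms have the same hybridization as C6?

5

C6 is sp3 (only σ bonds).
C1: sp3 ✓
C2: sp2
C3: sp2
C4: sp2
C5: sp2
C6: sp3 ✓
C7: sp3 ✓
C8: sp3 ✓
C9: sp3 ✓
C10: sp2
C11: sp2
5 carbons are sp3.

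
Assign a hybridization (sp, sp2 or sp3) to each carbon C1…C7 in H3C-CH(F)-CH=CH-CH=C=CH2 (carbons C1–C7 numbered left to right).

C1 sp3, C2 sp3, C3 sp2, C4 sp2, C5 sp2, C6 sp, C7 sp2

C1 is sp3: 4 σ bonds, 4 electron-density regions.
C2 has 4 σ bonds: steric number 4 → sp3.
C3: 3 σ bonds, plus one π bond — 3 electron domains, sp2.
C4 (3 σ bonds, plus one π bond) has steric number 3: sp2.
C5: 3 σ bonds, plus one π bond; 3 regions of electron density → sp2.
C6 carries 2 σ bonds, plus two π bonds, giving a steric number of 2, so it is sp.
C7 — 3 σ bonds, plus one π bond. Steric number 3, so sp2.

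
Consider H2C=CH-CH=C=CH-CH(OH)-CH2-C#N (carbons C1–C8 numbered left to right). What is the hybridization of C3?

sp²

C3 (3 σ bonds, plus one π bond) has steric number 3: sp2.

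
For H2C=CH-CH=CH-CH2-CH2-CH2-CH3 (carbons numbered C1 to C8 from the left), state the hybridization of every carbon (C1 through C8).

C1 carries 3 σ bonds, plus one π bond, giving a steric number of 3, so it is sp2.
C2: 3 σ bonds, plus one π bond — 3 electron domains, sp2.
C3: 3 σ bonds, plus one π bond; 3 regions of electron density → sp2.
C4 has 3 σ bonds, plus one π bond: steric number 3 → sp2.
C5: 4 σ bonds — 4 electron domains, sp3.
C6: 4 σ bonds — 4 electron domains, sp3.
C7: 4 σ bonds — 4 electron domains, sp3.
C8 is sp3: 4 σ bonds, 4 electron-density regions.

C1 sp2, C2 sp2, C3 sp2, C4 sp2, C5 sp3, C6 sp3, C7 sp3, C8 sp3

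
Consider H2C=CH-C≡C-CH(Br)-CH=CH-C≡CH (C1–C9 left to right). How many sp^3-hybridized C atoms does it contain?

1

C1: sp2
C2: sp2
C3: sp
C4: sp
C5: sp3 ✓
C6: sp2
C7: sp2
C8: sp
C9: sp
C5 → 1 sp3 carbon.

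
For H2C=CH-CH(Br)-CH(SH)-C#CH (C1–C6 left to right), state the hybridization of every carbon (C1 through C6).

C1: 3 σ bonds, plus one π bond — 3 electron domains, sp2.
C2 (3 σ bonds, plus one π bond) has steric number 3: sp2.
C3: 4 σ bonds; 4 regions of electron density → sp3.
C4: 4 σ bonds; 4 regions of electron density → sp3.
C5: 2 σ bonds, plus two π bonds; 2 regions of electron density → sp.
C6 — 2 σ bonds, plus two π bonds. Steric number 2, so sp.

C1 sp2, C2 sp2, C3 sp3, C4 sp3, C5 sp, C6 sp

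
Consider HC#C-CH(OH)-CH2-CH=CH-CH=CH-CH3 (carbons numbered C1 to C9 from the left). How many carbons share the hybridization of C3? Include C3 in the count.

3

C3 is sp3 (only σ bonds).
C1: sp
C2: sp
C3: sp3 ✓
C4: sp3 ✓
C5: sp2
C6: sp2
C7: sp2
C8: sp2
C9: sp3 ✓
3 carbons are sp3.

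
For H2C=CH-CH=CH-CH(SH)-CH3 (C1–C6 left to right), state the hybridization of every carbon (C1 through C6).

C1 sp2, C2 sp2, C3 sp2, C4 sp2, C5 sp3, C6 sp3

C1 is sp2: 3 σ bonds, plus one π bond, 3 electron-density regions.
C2 (3 σ bonds, plus one π bond) has steric number 3: sp2.
C3: 3 σ bonds, plus one π bond — 3 electron domains, sp2.
C4 is sp2: 3 σ bonds, plus one π bond, 3 electron-density regions.
C5 (4 σ bonds) has steric number 4: sp3.
C6: 4 σ bonds; 4 regions of electron density → sp3.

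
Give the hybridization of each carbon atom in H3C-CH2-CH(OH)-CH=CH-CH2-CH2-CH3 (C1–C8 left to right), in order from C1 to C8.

C1 sp3, C2 sp3, C3 sp3, C4 sp2, C5 sp2, C6 sp3, C7 sp3, C8 sp3

C1: 4 σ bonds — 4 electron domains, sp3.
C2 carries 4 σ bonds, giving a steric number of 4, so it is sp3.
C3 (4 σ bonds) has steric number 4: sp3.
C4: 3 σ bonds, plus one π bond; 3 regions of electron density → sp2.
C5 (3 σ bonds, plus one π bond) has steric number 3: sp2.
C6 is sp3: 4 σ bonds, 4 electron-density regions.
C7 carries 4 σ bonds, giving a steric number of 4, so it is sp3.
C8 (4 σ bonds) has steric number 4: sp3.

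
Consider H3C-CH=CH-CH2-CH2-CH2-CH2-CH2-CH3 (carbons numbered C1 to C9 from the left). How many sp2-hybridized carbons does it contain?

C1: sp3
C2: sp2 ✓
C3: sp2 ✓
C4: sp3
C5: sp3
C6: sp3
C7: sp3
C8: sp3
C9: sp3
C2, C3 → 2 sp2 carbons.

2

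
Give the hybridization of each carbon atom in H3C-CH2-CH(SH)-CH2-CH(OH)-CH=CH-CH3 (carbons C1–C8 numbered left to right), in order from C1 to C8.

C1 sp3, C2 sp3, C3 sp3, C4 sp3, C5 sp3, C6 sp2, C7 sp2, C8 sp3

C1 is sp3: 4 σ bonds, 4 electron-density regions.
C2 has 4 σ bonds: steric number 4 → sp3.
C3 — 4 σ bonds. Steric number 4, so sp3.
C4 — 4 σ bonds. Steric number 4, so sp3.
C5 — 4 σ bonds. Steric number 4, so sp3.
C6 is sp2: 3 σ bonds, plus one π bond, 3 electron-density regions.
C7 — 3 σ bonds, plus one π bond. Steric number 3, so sp2.
C8 (4 σ bonds) has steric number 4: sp3.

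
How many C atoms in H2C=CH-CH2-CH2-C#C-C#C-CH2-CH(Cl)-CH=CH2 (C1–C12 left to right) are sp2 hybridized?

C1: sp2 ✓
C2: sp2 ✓
C3: sp3
C4: sp3
C5: sp
C6: sp
C7: sp
C8: sp
C9: sp3
C10: sp3
C11: sp2 ✓
C12: sp2 ✓
C1, C2, C11, C12 → 4 sp2 carbons.

4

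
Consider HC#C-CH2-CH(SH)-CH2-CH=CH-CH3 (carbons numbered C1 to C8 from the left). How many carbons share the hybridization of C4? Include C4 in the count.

C4 is sp3 (only σ bonds).
C1: sp
C2: sp
C3: sp3 ✓
C4: sp3 ✓
C5: sp3 ✓
C6: sp2
C7: sp2
C8: sp3 ✓
4 carbons are sp3.

4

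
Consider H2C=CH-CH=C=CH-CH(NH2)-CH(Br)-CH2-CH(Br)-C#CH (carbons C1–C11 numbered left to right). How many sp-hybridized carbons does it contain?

C1: sp2
C2: sp2
C3: sp2
C4: sp ✓
C5: sp2
C6: sp3
C7: sp3
C8: sp3
C9: sp3
C10: sp ✓
C11: sp ✓
C4, C10, C11 → 3 sp carbons.

3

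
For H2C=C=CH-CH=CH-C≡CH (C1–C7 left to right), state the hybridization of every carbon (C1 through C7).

C1 carries 3 σ bonds, plus one π bond, giving a steric number of 3, so it is sp2.
C2: 2 σ bonds, plus two π bonds — 2 electron domains, sp.
C3: 3 σ bonds, plus one π bond — 3 electron domains, sp2.
C4 carries 3 σ bonds, plus one π bond, giving a steric number of 3, so it is sp2.
C5 (3 σ bonds, plus one π bond) has steric number 3: sp2.
C6: 2 σ bonds, plus two π bonds; 2 regions of electron density → sp.
C7 has 2 σ bonds, plus two π bonds: steric number 2 → sp.

C1 sp2, C2 sp, C3 sp2, C4 sp2, C5 sp2, C6 sp, C7 sp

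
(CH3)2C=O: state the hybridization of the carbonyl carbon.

The carbonyl carbon is sp2: 3 σ bonds, plus one π bond, 3 electron-density regions.

sp²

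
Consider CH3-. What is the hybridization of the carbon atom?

sp3

Three σ bonds + one lone pair = steric number 4 → sp3, pyramidal.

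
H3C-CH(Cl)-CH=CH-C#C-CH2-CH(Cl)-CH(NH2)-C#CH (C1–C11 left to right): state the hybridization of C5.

sp

C5: 2 σ bonds, plus two π bonds; 2 regions of electron density → sp.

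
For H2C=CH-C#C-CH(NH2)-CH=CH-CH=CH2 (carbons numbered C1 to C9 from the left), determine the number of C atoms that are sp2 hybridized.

6

C1: sp2 ✓
C2: sp2 ✓
C3: sp
C4: sp
C5: sp3
C6: sp2 ✓
C7: sp2 ✓
C8: sp2 ✓
C9: sp2 ✓
C1, C2, C6, C7, C8, C9 → 6 sp2 carbons.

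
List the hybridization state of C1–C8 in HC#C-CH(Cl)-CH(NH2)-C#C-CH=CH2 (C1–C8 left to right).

C1 is sp: 2 σ bonds, plus two π bonds, 2 electron-density regions.
C2: 2 σ bonds, plus two π bonds; 2 regions of electron density → sp.
C3 — 4 σ bonds. Steric number 4, so sp3.
C4 has 4 σ bonds: steric number 4 → sp3.
C5: 2 σ bonds, plus two π bonds; 2 regions of electron density → sp.
C6 has 2 σ bonds, plus two π bonds: steric number 2 → sp.
C7 is sp2: 3 σ bonds, plus one π bond, 3 electron-density regions.
C8 is sp2: 3 σ bonds, plus one π bond, 3 electron-density regions.

C1 sp, C2 sp, C3 sp3, C4 sp3, C5 sp, C6 sp, C7 sp2, C8 sp2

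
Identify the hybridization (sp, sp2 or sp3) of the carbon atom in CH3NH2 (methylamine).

The carbon atom carries 4 σ bonds, giving a steric number of 4, so it is sp3.

sp3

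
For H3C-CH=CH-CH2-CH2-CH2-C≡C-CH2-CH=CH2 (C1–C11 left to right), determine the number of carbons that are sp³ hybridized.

5

C1: sp3 ✓
C2: sp2
C3: sp2
C4: sp3 ✓
C5: sp3 ✓
C6: sp3 ✓
C7: sp
C8: sp
C9: sp3 ✓
C10: sp2
C11: sp2
C1, C4, C5, C6, C9 → 5 sp3 carbons.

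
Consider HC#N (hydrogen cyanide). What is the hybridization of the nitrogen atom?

sp

The nitrogen atom carries 1 σ bond and 1 lone pair, plus two π bonds, giving a steric number of 2, so it is sp.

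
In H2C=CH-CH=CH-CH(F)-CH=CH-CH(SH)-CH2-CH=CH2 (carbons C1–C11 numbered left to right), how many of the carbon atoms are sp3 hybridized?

3

C1: sp2
C2: sp2
C3: sp2
C4: sp2
C5: sp3 ✓
C6: sp2
C7: sp2
C8: sp3 ✓
C9: sp3 ✓
C10: sp2
C11: sp2
C5, C8, C9 → 3 sp3 carbons.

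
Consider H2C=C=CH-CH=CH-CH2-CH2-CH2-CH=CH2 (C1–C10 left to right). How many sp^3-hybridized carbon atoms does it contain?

3

C1: sp2
C2: sp
C3: sp2
C4: sp2
C5: sp2
C6: sp3 ✓
C7: sp3 ✓
C8: sp3 ✓
C9: sp2
C10: sp2
C6, C7, C8 → 3 sp3 carbons.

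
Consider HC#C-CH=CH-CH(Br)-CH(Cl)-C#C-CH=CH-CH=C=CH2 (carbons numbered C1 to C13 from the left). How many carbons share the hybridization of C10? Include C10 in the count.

6

C10 is sp2 (one π bond).
C1: sp
C2: sp
C3: sp2 ✓
C4: sp2 ✓
C5: sp3
C6: sp3
C7: sp
C8: sp
C9: sp2 ✓
C10: sp2 ✓
C11: sp2 ✓
C12: sp
C13: sp2 ✓
6 carbons are sp2.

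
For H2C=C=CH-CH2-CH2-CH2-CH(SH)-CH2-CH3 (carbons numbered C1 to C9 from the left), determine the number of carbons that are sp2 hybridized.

C1: sp2 ✓
C2: sp
C3: sp2 ✓
C4: sp3
C5: sp3
C6: sp3
C7: sp3
C8: sp3
C9: sp3
C1, C3 → 2 sp2 carbons.

2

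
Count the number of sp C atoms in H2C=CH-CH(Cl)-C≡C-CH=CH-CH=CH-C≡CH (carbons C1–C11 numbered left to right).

C1: sp2
C2: sp2
C3: sp3
C4: sp ✓
C5: sp ✓
C6: sp2
C7: sp2
C8: sp2
C9: sp2
C10: sp ✓
C11: sp ✓
C4, C5, C10, C11 → 4 sp carbons.

4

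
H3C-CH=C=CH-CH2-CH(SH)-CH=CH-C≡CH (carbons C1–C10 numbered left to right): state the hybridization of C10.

sp

C10 is sp: 2 σ bonds, plus two π bonds, 2 electron-density regions.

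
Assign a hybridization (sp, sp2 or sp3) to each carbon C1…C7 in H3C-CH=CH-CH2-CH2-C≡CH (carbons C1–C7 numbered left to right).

C1: 4 σ bonds; 4 regions of electron density → sp3.
C2 — 3 σ bonds, plus one π bond. Steric number 3, so sp2.
C3 (3 σ bonds, plus one π bond) has steric number 3: sp2.
C4 is sp3: 4 σ bonds, 4 electron-density regions.
C5 (4 σ bonds) has steric number 4: sp3.
C6: 2 σ bonds, plus two π bonds; 2 regions of electron density → sp.
C7 has 2 σ bonds, plus two π bonds: steric number 2 → sp.

C1 sp3, C2 sp2, C3 sp2, C4 sp3, C5 sp3, C6 sp, C7 sp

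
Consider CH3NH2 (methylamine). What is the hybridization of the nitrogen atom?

sp³

Three σ bonds + one lone pair = steric number 4 → sp3.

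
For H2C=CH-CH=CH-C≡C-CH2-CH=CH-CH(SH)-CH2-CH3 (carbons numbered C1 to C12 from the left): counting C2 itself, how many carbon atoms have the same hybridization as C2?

C2 is sp2 (one π bond).
C1: sp2 ✓
C2: sp2 ✓
C3: sp2 ✓
C4: sp2 ✓
C5: sp
C6: sp
C7: sp3
C8: sp2 ✓
C9: sp2 ✓
C10: sp3
C11: sp3
C12: sp3
6 carbons are sp2.

6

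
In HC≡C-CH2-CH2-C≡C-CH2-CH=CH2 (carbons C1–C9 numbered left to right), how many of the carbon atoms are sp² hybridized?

2

C1: sp
C2: sp
C3: sp3
C4: sp3
C5: sp
C6: sp
C7: sp3
C8: sp2 ✓
C9: sp2 ✓
C8, C9 → 2 sp2 carbons.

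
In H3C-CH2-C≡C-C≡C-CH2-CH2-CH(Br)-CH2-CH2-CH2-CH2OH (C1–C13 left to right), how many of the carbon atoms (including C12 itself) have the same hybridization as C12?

9

C12 is sp3 (only σ bonds).
C1: sp3 ✓
C2: sp3 ✓
C3: sp
C4: sp
C5: sp
C6: sp
C7: sp3 ✓
C8: sp3 ✓
C9: sp3 ✓
C10: sp3 ✓
C11: sp3 ✓
C12: sp3 ✓
C13: sp3 ✓
9 carbons are sp3.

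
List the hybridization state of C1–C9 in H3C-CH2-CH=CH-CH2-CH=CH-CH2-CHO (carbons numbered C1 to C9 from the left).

C1 sp3, C2 sp3, C3 sp2, C4 sp2, C5 sp3, C6 sp2, C7 sp2, C8 sp3, C9 sp2

C1 carries 4 σ bonds, giving a steric number of 4, so it is sp3.
C2: 4 σ bonds; 4 regions of electron density → sp3.
C3: 3 σ bonds, plus one π bond — 3 electron domains, sp2.
C4 is sp2: 3 σ bonds, plus one π bond, 3 electron-density regions.
C5 is sp3: 4 σ bonds, 4 electron-density regions.
C6 has 3 σ bonds, plus one π bond: steric number 3 → sp2.
C7 — 3 σ bonds, plus one π bond. Steric number 3, so sp2.
C8 carries 4 σ bonds, giving a steric number of 4, so it is sp3.
C9 — 3 σ bonds, plus one π bond. Steric number 3, so sp2.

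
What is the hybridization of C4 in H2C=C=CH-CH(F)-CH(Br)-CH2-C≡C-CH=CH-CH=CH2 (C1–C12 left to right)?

C4: 4 σ bonds; 4 regions of electron density → sp3.

sp3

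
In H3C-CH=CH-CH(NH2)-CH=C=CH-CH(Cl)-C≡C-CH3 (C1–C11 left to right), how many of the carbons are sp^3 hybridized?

4

C1: sp3 ✓
C2: sp2
C3: sp2
C4: sp3 ✓
C5: sp2
C6: sp
C7: sp2
C8: sp3 ✓
C9: sp
C10: sp
C11: sp3 ✓
C1, C4, C8, C11 → 4 sp3 carbons.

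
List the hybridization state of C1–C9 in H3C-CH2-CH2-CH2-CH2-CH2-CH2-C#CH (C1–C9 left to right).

C1 (4 σ bonds) has steric number 4: sp3.
C2: 4 σ bonds; 4 regions of electron density → sp3.
C3 (4 σ bonds) has steric number 4: sp3.
C4: 4 σ bonds — 4 electron domains, sp3.
C5 has 4 σ bonds: steric number 4 → sp3.
C6 has 4 σ bonds: steric number 4 → sp3.
C7: 4 σ bonds — 4 electron domains, sp3.
C8: 2 σ bonds, plus two π bonds — 2 electron domains, sp.
C9 carries 2 σ bonds, plus two π bonds, giving a steric number of 2, so it is sp.

C1 sp3, C2 sp3, C3 sp3, C4 sp3, C5 sp3, C6 sp3, C7 sp3, C8 sp, C9 sp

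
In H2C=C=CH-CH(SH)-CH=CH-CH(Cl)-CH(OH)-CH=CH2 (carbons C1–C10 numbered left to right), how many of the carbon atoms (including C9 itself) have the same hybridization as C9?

C9 is sp2 (one π bond).
C1: sp2 ✓
C2: sp
C3: sp2 ✓
C4: sp3
C5: sp2 ✓
C6: sp2 ✓
C7: sp3
C8: sp3
C9: sp2 ✓
C10: sp2 ✓
6 carbons are sp2.

6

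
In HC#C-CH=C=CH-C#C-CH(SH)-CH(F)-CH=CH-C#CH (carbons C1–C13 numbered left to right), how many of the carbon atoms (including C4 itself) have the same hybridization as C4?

C4 is sp (two π bonds).
C1: sp ✓
C2: sp ✓
C3: sp2
C4: sp ✓
C5: sp2
C6: sp ✓
C7: sp ✓
C8: sp3
C9: sp3
C10: sp2
C11: sp2
C12: sp ✓
C13: sp ✓
7 carbons are sp.

7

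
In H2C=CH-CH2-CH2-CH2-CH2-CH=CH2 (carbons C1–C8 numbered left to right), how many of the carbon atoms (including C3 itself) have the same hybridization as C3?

C3 is sp3 (only σ bonds).
C1: sp2
C2: sp2
C3: sp3 ✓
C4: sp3 ✓
C5: sp3 ✓
C6: sp3 ✓
C7: sp2
C8: sp2
4 carbons are sp3.

4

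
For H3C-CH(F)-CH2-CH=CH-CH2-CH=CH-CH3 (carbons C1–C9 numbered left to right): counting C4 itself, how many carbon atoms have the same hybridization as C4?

4

C4 is sp2 (one π bond).
C1: sp3
C2: sp3
C3: sp3
C4: sp2 ✓
C5: sp2 ✓
C6: sp3
C7: sp2 ✓
C8: sp2 ✓
C9: sp3
4 carbons are sp2.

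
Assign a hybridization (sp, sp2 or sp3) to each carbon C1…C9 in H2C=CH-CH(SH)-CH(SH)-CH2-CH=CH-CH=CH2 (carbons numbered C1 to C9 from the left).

C1 sp2, C2 sp2, C3 sp3, C4 sp3, C5 sp3, C6 sp2, C7 sp2, C8 sp2, C9 sp2

C1 is sp2: 3 σ bonds, plus one π bond, 3 electron-density regions.
C2: 3 σ bonds, plus one π bond — 3 electron domains, sp2.
C3 is sp3: 4 σ bonds, 4 electron-density regions.
C4 carries 4 σ bonds, giving a steric number of 4, so it is sp3.
C5 carries 4 σ bonds, giving a steric number of 4, so it is sp3.
C6 has 3 σ bonds, plus one π bond: steric number 3 → sp2.
C7: 3 σ bonds, plus one π bond; 3 regions of electron density → sp2.
C8 carries 3 σ bonds, plus one π bond, giving a steric number of 3, so it is sp2.
C9 (3 σ bonds, plus one π bond) has steric number 3: sp2.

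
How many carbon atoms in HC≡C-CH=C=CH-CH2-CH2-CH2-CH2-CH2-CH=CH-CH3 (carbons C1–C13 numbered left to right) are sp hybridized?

3

C1: sp ✓
C2: sp ✓
C3: sp2
C4: sp ✓
C5: sp2
C6: sp3
C7: sp3
C8: sp3
C9: sp3
C10: sp3
C11: sp2
C12: sp2
C13: sp3
C1, C2, C4 → 3 sp carbons.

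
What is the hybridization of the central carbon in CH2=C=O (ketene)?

sp

The central carbon — 2 σ bonds, plus two π bonds. Steric number 2, so sp.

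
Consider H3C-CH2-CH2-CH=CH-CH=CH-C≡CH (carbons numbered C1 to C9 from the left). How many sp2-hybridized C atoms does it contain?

4

C1: sp3
C2: sp3
C3: sp3
C4: sp2 ✓
C5: sp2 ✓
C6: sp2 ✓
C7: sp2 ✓
C8: sp
C9: sp
C4, C5, C6, C7 → 4 sp2 carbons.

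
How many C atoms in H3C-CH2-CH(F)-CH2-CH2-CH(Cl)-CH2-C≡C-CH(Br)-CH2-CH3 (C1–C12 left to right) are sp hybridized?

C1: sp3
C2: sp3
C3: sp3
C4: sp3
C5: sp3
C6: sp3
C7: sp3
C8: sp ✓
C9: sp ✓
C10: sp3
C11: sp3
C12: sp3
C8, C9 → 2 sp carbons.

2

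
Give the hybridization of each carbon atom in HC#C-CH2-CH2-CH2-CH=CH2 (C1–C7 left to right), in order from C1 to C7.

C1 sp, C2 sp, C3 sp3, C4 sp3, C5 sp3, C6 sp2, C7 sp2

C1 has 2 σ bonds, plus two π bonds: steric number 2 → sp.
C2 — 2 σ bonds, plus two π bonds. Steric number 2, so sp.
C3 — 4 σ bonds. Steric number 4, so sp3.
C4 carries 4 σ bonds, giving a steric number of 4, so it is sp3.
C5 has 4 σ bonds: steric number 4 → sp3.
C6 (3 σ bonds, plus one π bond) has steric number 3: sp2.
C7 has 3 σ bonds, plus one π bond: steric number 3 → sp2.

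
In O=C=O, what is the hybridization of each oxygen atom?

sp²

One σ bond + two lone pairs = steric number 3 → sp2.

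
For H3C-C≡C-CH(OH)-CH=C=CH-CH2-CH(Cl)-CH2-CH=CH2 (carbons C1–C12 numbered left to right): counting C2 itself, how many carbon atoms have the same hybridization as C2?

3

C2 is sp (two π bonds).
C1: sp3
C2: sp ✓
C3: sp ✓
C4: sp3
C5: sp2
C6: sp ✓
C7: sp2
C8: sp3
C9: sp3
C10: sp3
C11: sp2
C12: sp2
3 carbons are sp.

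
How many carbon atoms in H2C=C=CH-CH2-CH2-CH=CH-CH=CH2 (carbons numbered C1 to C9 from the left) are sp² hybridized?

6

C1: sp2 ✓
C2: sp
C3: sp2 ✓
C4: sp3
C5: sp3
C6: sp2 ✓
C7: sp2 ✓
C8: sp2 ✓
C9: sp2 ✓
C1, C3, C6, C7, C8, C9 → 6 sp2 carbons.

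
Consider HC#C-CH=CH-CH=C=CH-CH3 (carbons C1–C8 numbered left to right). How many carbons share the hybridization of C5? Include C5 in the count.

C5 is sp2 (one π bond).
C1: sp
C2: sp
C3: sp2 ✓
C4: sp2 ✓
C5: sp2 ✓
C6: sp
C7: sp2 ✓
C8: sp3
4 carbons are sp2.

4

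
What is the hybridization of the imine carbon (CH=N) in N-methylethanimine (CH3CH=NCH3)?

The imine carbon (CH=N): 3 σ bonds, plus one π bond — 3 electron domains, sp2.

sp2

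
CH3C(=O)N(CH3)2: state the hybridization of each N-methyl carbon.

Each N-methyl carbon carries 4 σ bonds, giving a steric number of 4, so it is sp3.

sp³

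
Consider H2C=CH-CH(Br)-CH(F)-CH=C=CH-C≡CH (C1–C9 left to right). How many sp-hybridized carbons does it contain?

3

C1: sp2
C2: sp2
C3: sp3
C4: sp3
C5: sp2
C6: sp ✓
C7: sp2
C8: sp ✓
C9: sp ✓
C6, C8, C9 → 3 sp carbons.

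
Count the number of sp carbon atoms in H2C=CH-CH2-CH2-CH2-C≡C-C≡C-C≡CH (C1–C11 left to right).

6

C1: sp2
C2: sp2
C3: sp3
C4: sp3
C5: sp3
C6: sp ✓
C7: sp ✓
C8: sp ✓
C9: sp ✓
C10: sp ✓
C11: sp ✓
C6, C7, C8, C9, C10, C11 → 6 sp carbons.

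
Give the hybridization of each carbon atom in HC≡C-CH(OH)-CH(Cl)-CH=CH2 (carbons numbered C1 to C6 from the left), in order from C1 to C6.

C1 carries 2 σ bonds, plus two π bonds, giving a steric number of 2, so it is sp.
C2 is sp: 2 σ bonds, plus two π bonds, 2 electron-density regions.
C3 has 4 σ bonds: steric number 4 → sp3.
C4 is sp3: 4 σ bonds, 4 electron-density regions.
C5 has 3 σ bonds, plus one π bond: steric number 3 → sp2.
C6: 3 σ bonds, plus one π bond — 3 electron domains, sp2.

C1 sp, C2 sp, C3 sp3, C4 sp3, C5 sp2, C6 sp2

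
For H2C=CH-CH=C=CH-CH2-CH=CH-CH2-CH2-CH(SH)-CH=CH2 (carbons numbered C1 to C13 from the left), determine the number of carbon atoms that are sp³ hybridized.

4

C1: sp2
C2: sp2
C3: sp2
C4: sp
C5: sp2
C6: sp3 ✓
C7: sp2
C8: sp2
C9: sp3 ✓
C10: sp3 ✓
C11: sp3 ✓
C12: sp2
C13: sp2
C6, C9, C10, C11 → 4 sp3 carbons.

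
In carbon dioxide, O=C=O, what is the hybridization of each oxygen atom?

sp²

One σ bond + two lone pairs = steric number 3 → sp2.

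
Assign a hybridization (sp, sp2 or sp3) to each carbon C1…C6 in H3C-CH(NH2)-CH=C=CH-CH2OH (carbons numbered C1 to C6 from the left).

C1 sp3, C2 sp3, C3 sp2, C4 sp, C5 sp2, C6 sp3

C1 — 4 σ bonds. Steric number 4, so sp3.
C2: 4 σ bonds — 4 electron domains, sp3.
C3: 3 σ bonds, plus one π bond; 3 regions of electron density → sp2.
C4 (2 σ bonds, plus two π bonds) has steric number 2: sp.
C5: 3 σ bonds, plus one π bond — 3 electron domains, sp2.
C6: 4 σ bonds; 4 regions of electron density → sp3.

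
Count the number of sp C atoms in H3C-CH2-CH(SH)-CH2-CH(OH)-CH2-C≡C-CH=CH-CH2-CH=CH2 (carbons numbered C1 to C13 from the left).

2

C1: sp3
C2: sp3
C3: sp3
C4: sp3
C5: sp3
C6: sp3
C7: sp ✓
C8: sp ✓
C9: sp2
C10: sp2
C11: sp3
C12: sp2
C13: sp2
C7, C8 → 2 sp carbons.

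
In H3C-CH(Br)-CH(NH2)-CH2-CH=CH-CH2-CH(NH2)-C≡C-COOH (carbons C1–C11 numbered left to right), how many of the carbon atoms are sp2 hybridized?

3

C1: sp3
C2: sp3
C3: sp3
C4: sp3
C5: sp2 ✓
C6: sp2 ✓
C7: sp3
C8: sp3
C9: sp
C10: sp
C11: sp2 ✓
C5, C6, C11 → 3 sp2 carbons.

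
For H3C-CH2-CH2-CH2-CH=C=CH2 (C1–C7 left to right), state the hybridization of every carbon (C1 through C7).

C1 sp3, C2 sp3, C3 sp3, C4 sp3, C5 sp2, C6 sp, C7 sp2

C1 (4 σ bonds) has steric number 4: sp3.
C2 carries 4 σ bonds, giving a steric number of 4, so it is sp3.
C3: 4 σ bonds — 4 electron domains, sp3.
C4 has 4 σ bonds: steric number 4 → sp3.
C5 — 3 σ bonds, plus one π bond. Steric number 3, so sp2.
C6 is sp: 2 σ bonds, plus two π bonds, 2 electron-density regions.
C7 carries 3 σ bonds, plus one π bond, giving a steric number of 3, so it is sp2.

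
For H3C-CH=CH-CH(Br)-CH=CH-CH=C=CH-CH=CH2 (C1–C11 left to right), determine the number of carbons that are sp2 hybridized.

8

C1: sp3
C2: sp2 ✓
C3: sp2 ✓
C4: sp3
C5: sp2 ✓
C6: sp2 ✓
C7: sp2 ✓
C8: sp
C9: sp2 ✓
C10: sp2 ✓
C11: sp2 ✓
C2, C3, C5, C6, C7, C9, C10, C11 → 8 sp2 carbons.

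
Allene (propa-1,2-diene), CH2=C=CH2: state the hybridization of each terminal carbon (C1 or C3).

sp²

Each terminal carbon (C1 or C3) (3 σ bonds, plus one π bond) has steric number 3: sp2.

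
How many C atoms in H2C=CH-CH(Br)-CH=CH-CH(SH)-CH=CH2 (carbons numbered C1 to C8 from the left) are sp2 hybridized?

6

C1: sp2 ✓
C2: sp2 ✓
C3: sp3
C4: sp2 ✓
C5: sp2 ✓
C6: sp3
C7: sp2 ✓
C8: sp2 ✓
C1, C2, C4, C5, C7, C8 → 6 sp2 carbons.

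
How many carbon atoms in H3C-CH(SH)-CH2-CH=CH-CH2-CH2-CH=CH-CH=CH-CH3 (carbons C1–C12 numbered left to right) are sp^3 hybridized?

C1: sp3 ✓
C2: sp3 ✓
C3: sp3 ✓
C4: sp2
C5: sp2
C6: sp3 ✓
C7: sp3 ✓
C8: sp2
C9: sp2
C10: sp2
C11: sp2
C12: sp3 ✓
C1, C2, C3, C6, C7, C12 → 6 sp3 carbons.

6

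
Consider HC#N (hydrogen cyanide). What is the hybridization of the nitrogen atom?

The nitrogen atom is sp: 1 σ bond and 1 lone pair, plus two π bonds, 2 electron-density regions.

sp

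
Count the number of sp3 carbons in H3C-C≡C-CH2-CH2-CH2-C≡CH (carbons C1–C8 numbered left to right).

4

C1: sp3 ✓
C2: sp
C3: sp
C4: sp3 ✓
C5: sp3 ✓
C6: sp3 ✓
C7: sp
C8: sp
C1, C4, C5, C6 → 4 sp3 carbons.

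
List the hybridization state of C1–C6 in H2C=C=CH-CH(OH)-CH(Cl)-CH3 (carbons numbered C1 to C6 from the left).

C1 sp2, C2 sp, C3 sp2, C4 sp3, C5 sp3, C6 sp3

C1 has 3 σ bonds, plus one π bond: steric number 3 → sp2.
C2 is sp: 2 σ bonds, plus two π bonds, 2 electron-density regions.
C3 — 3 σ bonds, plus one π bond. Steric number 3, so sp2.
C4: 4 σ bonds; 4 regions of electron density → sp3.
C5: 4 σ bonds; 4 regions of electron density → sp3.
C6 has 4 σ bonds: steric number 4 → sp3.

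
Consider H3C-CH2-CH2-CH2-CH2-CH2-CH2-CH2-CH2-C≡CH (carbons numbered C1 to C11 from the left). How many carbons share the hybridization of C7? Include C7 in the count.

9

C7 is sp3 (only σ bonds).
C1: sp3 ✓
C2: sp3 ✓
C3: sp3 ✓
C4: sp3 ✓
C5: sp3 ✓
C6: sp3 ✓
C7: sp3 ✓
C8: sp3 ✓
C9: sp3 ✓
C10: sp
C11: sp
9 carbons are sp3.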